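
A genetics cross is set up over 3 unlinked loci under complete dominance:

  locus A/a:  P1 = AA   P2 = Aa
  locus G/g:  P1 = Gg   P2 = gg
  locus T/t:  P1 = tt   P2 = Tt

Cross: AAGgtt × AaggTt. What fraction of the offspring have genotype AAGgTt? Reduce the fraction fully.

P(AAGgTt) = 1/8

AAGgtt gametes: AGt×4, Agt×4
AaggTt gametes: AgT×2, Agt×2, agT×2, agt×2
AAGgtt×AaggTt grid (8·8=64): AAGgTt=8 AAGgtt=8 AAggTt=8 AAggtt=8 AaGgTt=8 AaGgtt=8 AaggTt=8 Aaggtt=8
AAGgTt hits 8/64; gcd=8; 8÷8/64÷8 = 1/8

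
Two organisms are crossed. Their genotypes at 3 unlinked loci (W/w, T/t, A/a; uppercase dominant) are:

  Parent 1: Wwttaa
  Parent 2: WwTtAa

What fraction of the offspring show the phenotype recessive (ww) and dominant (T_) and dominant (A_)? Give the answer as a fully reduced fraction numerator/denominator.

P(ww T_ A_) = 1/16

Wwttaa gametes: Wta×4, wta×4
WwTtAa gametes: WTA×1, WTa×1, WtA×1, Wta×1, wTA×1, wTa×1, wtA×1, wta×1
Wwttaa×WwTtAa grid (8·8=64): WWTtAa=4 WWTtaa=4 WWttAa=4 WWttaa=4 WwTtAa=8 WwTtaa=8 WwttAa=8 Wwttaa=8 wwTtAa=4 wwTtaa=4 wwttAa=4 wwttaa=4
ww T_ A_ hits 4/64; gcd=4; 4÷4/64÷4 = 1/16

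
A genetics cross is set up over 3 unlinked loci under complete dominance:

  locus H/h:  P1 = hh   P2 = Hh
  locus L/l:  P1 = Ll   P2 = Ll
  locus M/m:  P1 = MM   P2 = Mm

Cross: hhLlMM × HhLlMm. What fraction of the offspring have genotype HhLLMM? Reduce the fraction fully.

hhLlMM gametes: hLM×4, hlM×4
HhLlMm gametes: HLM×1, HLm×1, HlM×1, Hlm×1, hLM×1, hLm×1, hlM×1, hlm×1
hhLlMM×HhLlMm grid (8·8=64): HhLLMM=4 HhLLMm=4 HhLlMM=8 HhLlMm=8 HhllMM=4 HhllMm=4 hhLLMM=4 hhLLMm=4 hhLlMM=8 hhLlMm=8 hhllMM=4 hhllMm=4
HhLLMM hits 4/64; gcd=4; 4÷4/64÷4 = 1/16

P(HhLLMM) = 1/16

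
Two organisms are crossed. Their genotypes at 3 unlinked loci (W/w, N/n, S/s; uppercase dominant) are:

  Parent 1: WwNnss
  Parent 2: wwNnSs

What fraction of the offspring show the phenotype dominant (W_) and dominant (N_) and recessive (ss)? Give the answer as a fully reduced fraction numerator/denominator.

WwNnss gametes: WNs×2, Wns×2, wNs×2, wns×2
wwNnSs gametes: wNS×2, wNs×2, wnS×2, wns×2
WwNnss×wwNnSs grid (8·8=64): WwNNSs=4 WwNNss=4 WwNnSs=8 WwNnss=8 WwnnSs=4 Wwnnss=4 wwNNSs=4 wwNNss=4 wwNnSs=8 wwNnss=8 wwnnSs=4 wwnnss=4
W_ N_ ss hits 12/64; gcd=4; 12÷4/64÷4 = 3/16

P(W_ N_ ss) = 3/16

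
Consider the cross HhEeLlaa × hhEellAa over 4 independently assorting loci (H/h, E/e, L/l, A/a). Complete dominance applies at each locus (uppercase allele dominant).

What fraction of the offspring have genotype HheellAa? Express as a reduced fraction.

HhEeLlaa gametes: HELa×2, HEla×2, HeLa×2, Hela×2, hELa×2, hEla×2, heLa×2, hela×2
hhEellAa gametes: hElA×4, hEla×4, helA×4, hela×4
HhEeLlaa×hhEellAa grid (16·16=256): HhEELlAa=8 HhEELlaa=8 HhEEllAa=8 HhEEllaa=8 HhEeLlAa=16 HhEeLlaa=16 HhEellAa=16 HhEellaa=16 HheeLlAa=8 HheeLlaa=8 HheellAa=8 Hheellaa=8 hhEELlAa=8 hhEELlaa=8 hhEEllAa=8 hhEEllaa=8 hhEeLlAa=16 hhEeLlaa=16 hhEellAa=16 hhEellaa=16 hheeLlAa=8 hheeLlaa=8 hheellAa=8 hheellaa=8
HheellAa hits 8/256; gcd=8; 8÷8/256÷8 = 1/32

P(HheellAa) = 1/32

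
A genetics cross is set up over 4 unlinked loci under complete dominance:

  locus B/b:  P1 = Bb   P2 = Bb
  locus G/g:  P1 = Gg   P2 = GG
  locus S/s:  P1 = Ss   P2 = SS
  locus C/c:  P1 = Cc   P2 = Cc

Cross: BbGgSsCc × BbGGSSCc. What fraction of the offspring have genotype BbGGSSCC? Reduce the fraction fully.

BbGgSsCc gametes: BGSC×1, BGSc×1, BGsC×1, BGsc×1, BgSC×1, BgSc×1, BgsC×1, Bgsc×1, bGSC×1, bGSc×1, bGsC×1, bGsc×1, bgSC×1, bgSc×1, bgsC×1, bgsc×1
BbGGSSCc gametes: BGSC×4, BGSc×4, bGSC×4, bGSc×4
BbGgSsCc×BbGGSSCc grid (16·16=256): BBGGSSCC=4 BBGGSSCc=8 BBGGSScc=4 BBGGSsCC=4 BBGGSsCc=8 BBGGSscc=4 BBGgSSCC=4 BBGgSSCc=8 BBGgSScc=4 BBGgSsCC=4 BBGgSsCc=8 BBGgSscc=4 BbGGSSCC=8 BbGGSSCc=16 BbGGSScc=8 BbGGSsCC=8 BbGGSsCc=16 BbGGSscc=8 BbGgSSCC=8 BbGgSSCc=16 BbGgSScc=8 BbGgSsCC=8 BbGgSsCc=16 BbGgSscc=8 bbGGSSCC=4 bbGGSSCc=8 bbGGSScc=4 bbGGSsCC=4 bbGGSsCc=8 bbGGSscc=4 bbGgSSCC=4 bbGgSSCc=8 bbGgSScc=4 bbGgSsCC=4 bbGgSsCc=8 bbGgSscc=4
BbGGSSCC hits 8/256; gcd=8; 8÷8/256÷8 = 1/32

P(BbGGSSCC) = 1/32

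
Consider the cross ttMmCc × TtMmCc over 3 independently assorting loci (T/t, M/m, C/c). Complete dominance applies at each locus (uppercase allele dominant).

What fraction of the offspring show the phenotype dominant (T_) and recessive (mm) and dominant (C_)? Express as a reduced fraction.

P(T_ mm C_) = 3/32

ttMmCc gametes: tMC×2, tMc×2, tmC×2, tmc×2
TtMmCc gametes: TMC×1, TMc×1, TmC×1, Tmc×1, tMC×1, tMc×1, tmC×1, tmc×1
ttMmCc×TtMmCc grid (8·8=64): TtMMCC=2 TtMMCc=4 TtMMcc=2 TtMmCC=4 TtMmCc=8 TtMmcc=4 TtmmCC=2 TtmmCc=4 Ttmmcc=2 ttMMCC=2 ttMMCc=4 ttMMcc=2 ttMmCC=4 ttMmCc=8 ttMmcc=4 ttmmCC=2 ttmmCc=4 ttmmcc=2
T_ mm C_ hits 6/64; gcd=2; 6÷2/64÷2 = 3/32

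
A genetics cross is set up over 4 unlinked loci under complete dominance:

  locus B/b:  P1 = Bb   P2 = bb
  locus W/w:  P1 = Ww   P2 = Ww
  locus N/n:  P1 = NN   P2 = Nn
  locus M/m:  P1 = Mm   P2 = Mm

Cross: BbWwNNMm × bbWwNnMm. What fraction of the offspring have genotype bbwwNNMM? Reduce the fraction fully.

P(bbwwNNMM) = 1/64

BbWwNNMm gametes: BWNM×2, BWNm×2, BwNM×2, BwNm×2, bWNM×2, bWNm×2, bwNM×2, bwNm×2
bbWwNnMm gametes: bWNM×2, bWNm×2, bWnM×2, bWnm×2, bwNM×2, bwNm×2, bwnM×2, bwnm×2
BbWwNNMm×bbWwNnMm grid (16·16=256): BbWWNNMM=4 BbWWNNMm=8 BbWWNNmm=4 BbWWNnMM=4 BbWWNnMm=8 BbWWNnmm=4 BbWwNNMM=8 BbWwNNMm=16 BbWwNNmm=8 BbWwNnMM=8 BbWwNnMm=16 BbWwNnmm=8 BbwwNNMM=4 BbwwNNMm=8 BbwwNNmm=4 BbwwNnMM=4 BbwwNnMm=8 BbwwNnmm=4 bbWWNNMM=4 bbWWNNMm=8 bbWWNNmm=4 bbWWNnMM=4 bbWWNnMm=8 bbWWNnmm=4 bbWwNNMM=8 bbWwNNMm=16 bbWwNNmm=8 bbWwNnMM=8 bbWwNnMm=16 bbWwNnmm=8 bbwwNNMM=4 bbwwNNMm=8 bbwwNNmm=4 bbwwNnMM=4 bbwwNnMm=8 bbwwNnmm=4
bbwwNNMM hits 4/256; gcd=4; 4÷4/256÷4 = 1/64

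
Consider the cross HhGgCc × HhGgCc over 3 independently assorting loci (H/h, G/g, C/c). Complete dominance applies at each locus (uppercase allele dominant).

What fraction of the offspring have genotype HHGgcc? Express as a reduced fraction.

HhGgCc gametes: HGC×1, HGc×1, HgC×1, Hgc×1, hGC×1, hGc×1, hgC×1, hgc×1
HhGgCc gametes: HGC×1, HGc×1, HgC×1, Hgc×1, hGC×1, hGc×1, hgC×1, hgc×1
HhGgCc×HhGgCc grid (8·8=64): HHGGCC=1 HHGGCc=2 HHGGcc=1 HHGgCC=2 HHGgCc=4 HHGgcc=2 HHggCC=1 HHggCc=2 HHggcc=1 HhGGCC=2 HhGGCc=4 HhGGcc=2 HhGgCC=4 HhGgCc=8 HhGgcc=4 HhggCC=2 HhggCc=4 Hhggcc=2 hhGGCC=1 hhGGCc=2 hhGGcc=1 hhGgCC=2 hhGgCc=4 hhGgcc=2 hhggCC=1 hhggCc=2 hhggcc=1
HHGgcc hits 2/64; gcd=2; 2÷2/64÷2 = 1/32

P(HHGgcc) = 1/32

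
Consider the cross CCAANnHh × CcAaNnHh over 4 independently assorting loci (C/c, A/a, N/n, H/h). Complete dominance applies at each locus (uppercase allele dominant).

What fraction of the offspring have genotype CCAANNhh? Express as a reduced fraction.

P(CCAANNhh) = 1/64

CCAANnHh gametes: CANH×4, CANh×4, CAnH×4, CAnh×4
CcAaNnHh gametes: CANH×1, CANh×1, CAnH×1, CAnh×1, CaNH×1, CaNh×1, CanH×1, Canh×1, cANH×1, cANh×1, cAnH×1, cAnh×1, caNH×1, caNh×1, canH×1, canh×1
CCAANnHh×CcAaNnHh grid (16·16=256): CCAANNHH=4 CCAANNHh=8 CCAANNhh=4 CCAANnHH=8 CCAANnHh=16 CCAANnhh=8 CCAAnnHH=4 CCAAnnHh=8 CCAAnnhh=4 CCAaNNHH=4 CCAaNNHh=8 CCAaNNhh=4 CCAaNnHH=8 CCAaNnHh=16 CCAaNnhh=8 CCAannHH=4 CCAannHh=8 CCAannhh=4 CcAANNHH=4 CcAANNHh=8 CcAANNhh=4 CcAANnHH=8 CcAANnHh=16 CcAANnhh=8 CcAAnnHH=4 CcAAnnHh=8 CcAAnnhh=4 CcAaNNHH=4 CcAaNNHh=8 CcAaNNhh=4 CcAaNnHH=8 CcAaNnHh=16 CcAaNnhh=8 CcAannHH=4 CcAannHh=8 CcAannhh=4
CCAANNhh hits 4/256; gcd=4; 4÷4/256÷4 = 1/64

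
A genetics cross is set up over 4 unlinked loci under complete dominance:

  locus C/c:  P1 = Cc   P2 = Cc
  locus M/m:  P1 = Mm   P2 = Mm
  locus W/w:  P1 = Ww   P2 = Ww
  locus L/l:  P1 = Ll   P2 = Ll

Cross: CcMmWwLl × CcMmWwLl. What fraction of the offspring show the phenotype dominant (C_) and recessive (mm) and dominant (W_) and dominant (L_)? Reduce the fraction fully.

CcMmWwLl gametes: CMWL×1, CMWl×1, CMwL×1, CMwl×1, CmWL×1, CmWl×1, CmwL×1, Cmwl×1, cMWL×1, cMWl×1, cMwL×1, cMwl×1, cmWL×1, cmWl×1, cmwL×1, cmwl×1
CcMmWwLl gametes: CMWL×1, CMWl×1, CMwL×1, CMwl×1, CmWL×1, CmWl×1, CmwL×1, Cmwl×1, cMWL×1, cMWl×1, cMwL×1, cMwl×1, cmWL×1, cmWl×1, cmwL×1, cmwl×1
CcMmWwLl×CcMmWwLl grid (16·16=256): CCMMWWLL=1 CCMMWWLl=2 CCMMWWll=1 CCMMWwLL=2 CCMMWwLl=4 CCMMWwll=2 CCMMwwLL=1 CCMMwwLl=2 CCMMwwll=1 CCMmWWLL=2 CCMmWWLl=4 CCMmWWll=2 CCMmWwLL=4 CCMmWwLl=8 CCMmWwll=4 CCMmwwLL=2 CCMmwwLl=4 CCMmwwll=2 CCmmWWLL=1 CCmmWWLl=2 CCmmWWll=1 CCmmWwLL=2 CCmmWwLl=4 CCmmWwll=2 CCmmwwLL=1 CCmmwwLl=2 CCmmwwll=1 CcMMWWLL=2 CcMMWWLl=4 CcMMWWll=2 CcMMWwLL=4 CcMMWwLl=8 CcMMWwll=4 CcMMwwLL=2 CcMMwwLl=4 CcMMwwll=2 CcMmWWLL=4 CcMmWWLl=8 CcMmWWll=4 CcMmWwLL=8 CcMmWwLl=16 CcMmWwll=8 CcMmwwLL=4 CcMmwwLl=8 CcMmwwll=4 CcmmWWLL=2 CcmmWWLl=4 CcmmWWll=2 CcmmWwLL=4 CcmmWwLl=8 CcmmWwll=4 CcmmwwLL=2 CcmmwwLl=4 Ccmmwwll=2 ccMMWWLL=1 ccMMWWLl=2 ccMMWWll=1 ccMMWwLL=2 ccMMWwLl=4 ccMMWwll=2 ccMMwwLL=1 ccMMwwLl=2 ccMMwwll=1 ccMmWWLL=2 ccMmWWLl=4 ccMmWWll=2 ccMmWwLL=4 ccMmWwLl=8 ccMmWwll=4 ccMmwwLL=2 ccMmwwLl=4 ccMmwwll=2 ccmmWWLL=1 ccmmWWLl=2 ccmmWWll=1 ccmmWwLL=2 ccmmWwLl=4 ccmmWwll=2 ccmmwwLL=1 ccmmwwLl=2 ccmmwwll=1
C_ mm W_ L_ hits 27/256; gcd=1; 27÷1/256÷1 = 27/256

P(C_ mm W_ L_) = 27/256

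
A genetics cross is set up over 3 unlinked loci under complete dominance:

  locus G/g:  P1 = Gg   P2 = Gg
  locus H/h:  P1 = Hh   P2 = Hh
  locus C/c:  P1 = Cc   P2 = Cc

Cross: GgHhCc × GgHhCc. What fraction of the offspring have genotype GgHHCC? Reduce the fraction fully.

P(GgHHCC) = 1/32

GgHhCc gametes: GHC×1, GHc×1, GhC×1, Ghc×1, gHC×1, gHc×1, ghC×1, ghc×1
GgHhCc gametes: GHC×1, GHc×1, GhC×1, Ghc×1, gHC×1, gHc×1, ghC×1, ghc×1
GgHhCc×GgHhCc grid (8·8=64): GGHHCC=1 GGHHCc=2 GGHHcc=1 GGHhCC=2 GGHhCc=4 GGHhcc=2 GGhhCC=1 GGhhCc=2 GGhhcc=1 GgHHCC=2 GgHHCc=4 GgHHcc=2 GgHhCC=4 GgHhCc=8 GgHhcc=4 GghhCC=2 GghhCc=4 Gghhcc=2 ggHHCC=1 ggHHCc=2 ggHHcc=1 ggHhCC=2 ggHhCc=4 ggHhcc=2 gghhCC=1 gghhCc=2 gghhcc=1
GgHHCC hits 2/64; gcd=2; 2÷2/64÷2 = 1/32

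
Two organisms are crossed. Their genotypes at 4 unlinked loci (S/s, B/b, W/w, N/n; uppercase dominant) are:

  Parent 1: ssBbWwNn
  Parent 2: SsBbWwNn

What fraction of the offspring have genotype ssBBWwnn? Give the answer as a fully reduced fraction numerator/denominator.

ssBbWwNn gametes: sBWN×2, sBWn×2, sBwN×2, sBwn×2, sbWN×2, sbWn×2, sbwN×2, sbwn×2
SsBbWwNn gametes: SBWN×1, SBWn×1, SBwN×1, SBwn×1, SbWN×1, SbWn×1, SbwN×1, Sbwn×1, sBWN×1, sBWn×1, sBwN×1, sBwn×1, sbWN×1, sbWn×1, sbwN×1, sbwn×1
ssBbWwNn×SsBbWwNn grid (16·16=256): SsBBWWNN=2 SsBBWWNn=4 SsBBWWnn=2 SsBBWwNN=4 SsBBWwNn=8 SsBBWwnn=4 SsBBwwNN=2 SsBBwwNn=4 SsBBwwnn=2 SsBbWWNN=4 SsBbWWNn=8 SsBbWWnn=4 SsBbWwNN=8 SsBbWwNn=16 SsBbWwnn=8 SsBbwwNN=4 SsBbwwNn=8 SsBbwwnn=4 SsbbWWNN=2 SsbbWWNn=4 SsbbWWnn=2 SsbbWwNN=4 SsbbWwNn=8 SsbbWwnn=4 SsbbwwNN=2 SsbbwwNn=4 Ssbbwwnn=2 ssBBWWNN=2 ssBBWWNn=4 ssBBWWnn=2 ssBBWwNN=4 ssBBWwNn=8 ssBBWwnn=4 ssBBwwNN=2 ssBBwwNn=4 ssBBwwnn=2 ssBbWWNN=4 ssBbWWNn=8 ssBbWWnn=4 ssBbWwNN=8 ssBbWwNn=16 ssBbWwnn=8 ssBbwwNN=4 ssBbwwNn=8 ssBbwwnn=4 ssbbWWNN=2 ssbbWWNn=4 ssbbWWnn=2 ssbbWwNN=4 ssbbWwNn=8 ssbbWwnn=4 ssbbwwNN=2 ssbbwwNn=4 ssbbwwnn=2
ssBBWwnn hits 4/256; gcd=4; 4÷4/256÷4 = 1/64

P(ssBBWwnn) = 1/64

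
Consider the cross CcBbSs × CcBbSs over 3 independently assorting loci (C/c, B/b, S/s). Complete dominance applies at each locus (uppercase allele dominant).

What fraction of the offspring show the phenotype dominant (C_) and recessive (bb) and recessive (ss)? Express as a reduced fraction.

P(C_ bb ss) = 3/64

CcBbSs gametes: CBS×1, CBs×1, CbS×1, Cbs×1, cBS×1, cBs×1, cbS×1, cbs×1
CcBbSs gametes: CBS×1, CBs×1, CbS×1, Cbs×1, cBS×1, cBs×1, cbS×1, cbs×1
CcBbSs×CcBbSs grid (8·8=64): CCBBSS=1 CCBBSs=2 CCBBss=1 CCBbSS=2 CCBbSs=4 CCBbss=2 CCbbSS=1 CCbbSs=2 CCbbss=1 CcBBSS=2 CcBBSs=4 CcBBss=2 CcBbSS=4 CcBbSs=8 CcBbss=4 CcbbSS=2 CcbbSs=4 Ccbbss=2 ccBBSS=1 ccBBSs=2 ccBBss=1 ccBbSS=2 ccBbSs=4 ccBbss=2 ccbbSS=1 ccbbSs=2 ccbbss=1
C_ bb ss hits 3/64; gcd=1; 3÷1/64÷1 = 3/64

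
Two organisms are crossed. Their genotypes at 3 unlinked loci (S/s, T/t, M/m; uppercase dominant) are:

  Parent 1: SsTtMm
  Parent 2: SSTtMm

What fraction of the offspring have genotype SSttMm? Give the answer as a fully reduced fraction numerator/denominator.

P(SSttMm) = 1/16

SsTtMm gametes: STM×1, STm×1, StM×1, Stm×1, sTM×1, sTm×1, stM×1, stm×1
SSTtMm gametes: STM×2, STm×2, StM×2, Stm×2
SsTtMm×SSTtMm grid (8·8=64): SSTTMM=2 SSTTMm=4 SSTTmm=2 SSTtMM=4 SSTtMm=8 SSTtmm=4 SSttMM=2 SSttMm=4 SSttmm=2 SsTTMM=2 SsTTMm=4 SsTTmm=2 SsTtMM=4 SsTtMm=8 SsTtmm=4 SsttMM=2 SsttMm=4 Ssttmm=2
SSttMm hits 4/64; gcd=4; 4÷4/64÷4 = 1/16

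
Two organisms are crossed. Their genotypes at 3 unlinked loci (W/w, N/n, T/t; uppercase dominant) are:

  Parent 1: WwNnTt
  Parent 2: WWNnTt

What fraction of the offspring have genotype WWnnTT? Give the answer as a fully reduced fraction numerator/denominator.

P(WWnnTT) = 1/32

WwNnTt gametes: WNT×1, WNt×1, WnT×1, Wnt×1, wNT×1, wNt×1, wnT×1, wnt×1
WWNnTt gametes: WNT×2, WNt×2, WnT×2, Wnt×2
WwNnTt×WWNnTt grid (8·8=64): WWNNTT=2 WWNNTt=4 WWNNtt=2 WWNnTT=4 WWNnTt=8 WWNntt=4 WWnnTT=2 WWnnTt=4 WWnntt=2 WwNNTT=2 WwNNTt=4 WwNNtt=2 WwNnTT=4 WwNnTt=8 WwNntt=4 WwnnTT=2 WwnnTt=4 Wwnntt=2
WWnnTT hits 2/64; gcd=2; 2÷2/64÷2 = 1/32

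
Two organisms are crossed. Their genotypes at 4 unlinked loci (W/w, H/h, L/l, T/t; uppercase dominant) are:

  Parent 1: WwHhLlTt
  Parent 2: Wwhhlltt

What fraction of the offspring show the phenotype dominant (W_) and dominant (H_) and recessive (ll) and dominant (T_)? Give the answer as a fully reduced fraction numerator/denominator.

P(W_ H_ ll T_) = 3/32

WwHhLlTt gametes: WHLT×1, WHLt×1, WHlT×1, WHlt×1, WhLT×1, WhLt×1, WhlT×1, Whlt×1, wHLT×1, wHLt×1, wHlT×1, wHlt×1, whLT×1, whLt×1, whlT×1, whlt×1
Wwhhlltt gametes: Whlt×8, whlt×8
WwHhLlTt×Wwhhlltt grid (16·16=256): WWHhLlTt=8 WWHhLltt=8 WWHhllTt=8 WWHhlltt=8 WWhhLlTt=8 WWhhLltt=8 WWhhllTt=8 WWhhlltt=8 WwHhLlTt=16 WwHhLltt=16 WwHhllTt=16 WwHhlltt=16 WwhhLlTt=16 WwhhLltt=16 WwhhllTt=16 Wwhhlltt=16 wwHhLlTt=8 wwHhLltt=8 wwHhllTt=8 wwHhlltt=8 wwhhLlTt=8 wwhhLltt=8 wwhhllTt=8 wwhhlltt=8
W_ H_ ll T_ hits 24/256; gcd=8; 24÷8/256÷8 = 3/32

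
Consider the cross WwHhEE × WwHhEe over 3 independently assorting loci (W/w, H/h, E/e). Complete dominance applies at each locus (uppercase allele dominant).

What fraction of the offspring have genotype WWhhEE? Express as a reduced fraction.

P(WWhhEE) = 1/32

WwHhEE gametes: WHE×2, WhE×2, wHE×2, whE×2
WwHhEe gametes: WHE×1, WHe×1, WhE×1, Whe×1, wHE×1, wHe×1, whE×1, whe×1
WwHhEE×WwHhEe grid (8·8=64): WWHHEE=2 WWHHEe=2 WWHhEE=4 WWHhEe=4 WWhhEE=2 WWhhEe=2 WwHHEE=4 WwHHEe=4 WwHhEE=8 WwHhEe=8 WwhhEE=4 WwhhEe=4 wwHHEE=2 wwHHEe=2 wwHhEE=4 wwHhEe=4 wwhhEE=2 wwhhEe=2
WWhhEE hits 2/64; gcd=2; 2÷2/64÷2 = 1/32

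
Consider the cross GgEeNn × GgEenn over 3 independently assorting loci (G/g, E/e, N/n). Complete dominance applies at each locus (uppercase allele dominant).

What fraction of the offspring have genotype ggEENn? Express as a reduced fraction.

P(ggEENn) = 1/32

GgEeNn gametes: GEN×1, GEn×1, GeN×1, Gen×1, gEN×1, gEn×1, geN×1, gen×1
GgEenn gametes: GEn×2, Gen×2, gEn×2, gen×2
GgEeNn×GgEenn grid (8·8=64): GGEENn=2 GGEEnn=2 GGEeNn=4 GGEenn=4 GGeeNn=2 GGeenn=2 GgEENn=4 GgEEnn=4 GgEeNn=8 GgEenn=8 GgeeNn=4 Ggeenn=4 ggEENn=2 ggEEnn=2 ggEeNn=4 ggEenn=4 ggeeNn=2 ggeenn=2
ggEENn hits 2/64; gcd=2; 2÷2/64÷2 = 1/32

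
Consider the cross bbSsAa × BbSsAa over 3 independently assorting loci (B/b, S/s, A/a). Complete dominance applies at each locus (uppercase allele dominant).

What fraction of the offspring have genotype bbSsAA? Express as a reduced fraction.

P(bbSsAA) = 1/16

bbSsAa gametes: bSA×2, bSa×2, bsA×2, bsa×2
BbSsAa gametes: BSA×1, BSa×1, BsA×1, Bsa×1, bSA×1, bSa×1, bsA×1, bsa×1
bbSsAa×BbSsAa grid (8·8=64): BbSSAA=2 BbSSAa=4 BbSSaa=2 BbSsAA=4 BbSsAa=8 BbSsaa=4 BbssAA=2 BbssAa=4 Bbssaa=2 bbSSAA=2 bbSSAa=4 bbSSaa=2 bbSsAA=4 bbSsAa=8 bbSsaa=4 bbssAA=2 bbssAa=4 bbssaa=2
bbSsAA hits 4/64; gcd=4; 4÷4/64÷4 = 1/16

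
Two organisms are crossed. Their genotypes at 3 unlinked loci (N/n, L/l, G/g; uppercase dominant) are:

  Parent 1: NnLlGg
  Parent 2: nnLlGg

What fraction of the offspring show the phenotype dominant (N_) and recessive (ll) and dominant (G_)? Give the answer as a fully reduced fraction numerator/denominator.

P(N_ ll G_) = 3/32

NnLlGg gametes: NLG×1, NLg×1, NlG×1, Nlg×1, nLG×1, nLg×1, nlG×1, nlg×1
nnLlGg gametes: nLG×2, nLg×2, nlG×2, nlg×2
NnLlGg×nnLlGg grid (8·8=64): NnLLGG=2 NnLLGg=4 NnLLgg=2 NnLlGG=4 NnLlGg=8 NnLlgg=4 NnllGG=2 NnllGg=4 Nnllgg=2 nnLLGG=2 nnLLGg=4 nnLLgg=2 nnLlGG=4 nnLlGg=8 nnLlgg=4 nnllGG=2 nnllGg=4 nnllgg=2
N_ ll G_ hits 6/64; gcd=2; 6÷2/64÷2 = 3/32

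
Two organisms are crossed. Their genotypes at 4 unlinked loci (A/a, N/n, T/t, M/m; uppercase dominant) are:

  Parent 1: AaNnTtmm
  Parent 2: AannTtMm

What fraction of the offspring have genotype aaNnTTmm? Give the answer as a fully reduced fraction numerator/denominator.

AaNnTtmm gametes: ANTm×2, ANtm×2, AnTm×2, Antm×2, aNTm×2, aNtm×2, anTm×2, antm×2
AannTtMm gametes: AnTM×2, AnTm×2, AntM×2, Antm×2, anTM×2, anTm×2, antM×2, antm×2
AaNnTtmm×AannTtMm grid (16·16=256): AANnTTMm=4 AANnTTmm=4 AANnTtMm=8 AANnTtmm=8 AANnttMm=4 AANnttmm=4 AAnnTTMm=4 AAnnTTmm=4 AAnnTtMm=8 AAnnTtmm=8 AAnnttMm=4 AAnnttmm=4 AaNnTTMm=8 AaNnTTmm=8 AaNnTtMm=16 AaNnTtmm=16 AaNnttMm=8 AaNnttmm=8 AannTTMm=8 AannTTmm=8 AannTtMm=16 AannTtmm=16 AannttMm=8 Aannttmm=8 aaNnTTMm=4 aaNnTTmm=4 aaNnTtMm=8 aaNnTtmm=8 aaNnttMm=4 aaNnttmm=4 aannTTMm=4 aannTTmm=4 aannTtMm=8 aannTtmm=8 aannttMm=4 aannttmm=4
aaNnTTmm hits 4/256; gcd=4; 4÷4/256÷4 = 1/64

P(aaNnTTmm) = 1/64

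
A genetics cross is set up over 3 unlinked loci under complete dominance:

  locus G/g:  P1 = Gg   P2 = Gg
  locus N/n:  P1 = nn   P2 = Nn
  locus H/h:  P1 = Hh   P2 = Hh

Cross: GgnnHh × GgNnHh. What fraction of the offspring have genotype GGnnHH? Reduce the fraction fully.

GgnnHh gametes: GnH×2, Gnh×2, gnH×2, gnh×2
GgNnHh gametes: GNH×1, GNh×1, GnH×1, Gnh×1, gNH×1, gNh×1, gnH×1, gnh×1
GgnnHh×GgNnHh grid (8·8=64): GGNnHH=2 GGNnHh=4 GGNnhh=2 GGnnHH=2 GGnnHh=4 GGnnhh=2 GgNnHH=4 GgNnHh=8 GgNnhh=4 GgnnHH=4 GgnnHh=8 Ggnnhh=4 ggNnHH=2 ggNnHh=4 ggNnhh=2 ggnnHH=2 ggnnHh=4 ggnnhh=2
GGnnHH hits 2/64; gcd=2; 2÷2/64÷2 = 1/32

P(GGnnHH) = 1/32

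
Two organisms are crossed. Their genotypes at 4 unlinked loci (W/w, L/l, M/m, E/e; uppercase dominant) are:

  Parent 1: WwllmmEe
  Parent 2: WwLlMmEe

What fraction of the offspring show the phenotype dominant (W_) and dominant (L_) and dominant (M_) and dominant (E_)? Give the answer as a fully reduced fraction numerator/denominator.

P(W_ L_ M_ E_) = 9/64

WwllmmEe gametes: WlmE×4, Wlme×4, wlmE×4, wlme×4
WwLlMmEe gametes: WLME×1, WLMe×1, WLmE×1, WLme×1, WlME×1, WlMe×1, WlmE×1, Wlme×1, wLME×1, wLMe×1, wLmE×1, wLme×1, wlME×1, wlMe×1, wlmE×1, wlme×1
WwllmmEe×WwLlMmEe grid (16·16=256): WWLlMmEE=4 WWLlMmEe=8 WWLlMmee=4 WWLlmmEE=4 WWLlmmEe=8 WWLlmmee=4 WWllMmEE=4 WWllMmEe=8 WWllMmee=4 WWllmmEE=4 WWllmmEe=8 WWllmmee=4 WwLlMmEE=8 WwLlMmEe=16 WwLlMmee=8 WwLlmmEE=8 WwLlmmEe=16 WwLlmmee=8 WwllMmEE=8 WwllMmEe=16 WwllMmee=8 WwllmmEE=8 WwllmmEe=16 Wwllmmee=8 wwLlMmEE=4 wwLlMmEe=8 wwLlMmee=4 wwLlmmEE=4 wwLlmmEe=8 wwLlmmee=4 wwllMmEE=4 wwllMmEe=8 wwllMmee=4 wwllmmEE=4 wwllmmEe=8 wwllmmee=4
W_ L_ M_ E_ hits 36/256; gcd=4; 36÷4/256÷4 = 9/64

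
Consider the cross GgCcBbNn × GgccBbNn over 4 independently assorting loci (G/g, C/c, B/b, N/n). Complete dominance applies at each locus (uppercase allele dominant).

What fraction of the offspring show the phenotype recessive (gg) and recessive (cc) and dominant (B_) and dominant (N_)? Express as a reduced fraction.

P(gg cc B_ N_) = 9/128

GgCcBbNn gametes: GCBN×1, GCBn×1, GCbN×1, GCbn×1, GcBN×1, GcBn×1, GcbN×1, Gcbn×1, gCBN×1, gCBn×1, gCbN×1, gCbn×1, gcBN×1, gcBn×1, gcbN×1, gcbn×1
GgccBbNn gametes: GcBN×2, GcBn×2, GcbN×2, Gcbn×2, gcBN×2, gcBn×2, gcbN×2, gcbn×2
GgCcBbNn×GgccBbNn grid (16·16=256): GGCcBBNN=2 GGCcBBNn=4 GGCcBBnn=2 GGCcBbNN=4 GGCcBbNn=8 GGCcBbnn=4 GGCcbbNN=2 GGCcbbNn=4 GGCcbbnn=2 GGccBBNN=2 GGccBBNn=4 GGccBBnn=2 GGccBbNN=4 GGccBbNn=8 GGccBbnn=4 GGccbbNN=2 GGccbbNn=4 GGccbbnn=2 GgCcBBNN=4 GgCcBBNn=8 GgCcBBnn=4 GgCcBbNN=8 GgCcBbNn=16 GgCcBbnn=8 GgCcbbNN=4 GgCcbbNn=8 GgCcbbnn=4 GgccBBNN=4 GgccBBNn=8 GgccBBnn=4 GgccBbNN=8 GgccBbNn=16 GgccBbnn=8 GgccbbNN=4 GgccbbNn=8 Ggccbbnn=4 ggCcBBNN=2 ggCcBBNn=4 ggCcBBnn=2 ggCcBbNN=4 ggCcBbNn=8 ggCcBbnn=4 ggCcbbNN=2 ggCcbbNn=4 ggCcbbnn=2 ggccBBNN=2 ggccBBNn=4 ggccBBnn=2 ggccBbNN=4 ggccBbNn=8 ggccBbnn=4 ggccbbNN=2 ggccbbNn=4 ggccbbnn=2
gg cc B_ N_ hits 18/256; gcd=2; 18÷2/256÷2 = 9/128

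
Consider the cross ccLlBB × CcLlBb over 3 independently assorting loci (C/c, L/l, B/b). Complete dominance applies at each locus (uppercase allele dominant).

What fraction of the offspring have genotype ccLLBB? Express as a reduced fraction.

P(ccLLBB) = 1/16

ccLlBB gametes: cLB×4, clB×4
CcLlBb gametes: CLB×1, CLb×1, ClB×1, Clb×1, cLB×1, cLb×1, clB×1, clb×1
ccLlBB×CcLlBb grid (8·8=64): CcLLBB=4 CcLLBb=4 CcLlBB=8 CcLlBb=8 CcllBB=4 CcllBb=4 ccLLBB=4 ccLLBb=4 ccLlBB=8 ccLlBb=8 ccllBB=4 ccllBb=4
ccLLBB hits 4/64; gcd=4; 4÷4/64÷4 = 1/16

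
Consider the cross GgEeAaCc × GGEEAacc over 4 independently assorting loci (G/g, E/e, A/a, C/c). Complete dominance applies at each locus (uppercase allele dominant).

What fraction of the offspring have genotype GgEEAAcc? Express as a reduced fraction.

P(GgEEAAcc) = 1/32

GgEeAaCc gametes: GEAC×1, GEAc×1, GEaC×1, GEac×1, GeAC×1, GeAc×1, GeaC×1, Geac×1, gEAC×1, gEAc×1, gEaC×1, gEac×1, geAC×1, geAc×1, geaC×1, geac×1
GGEEAacc gametes: GEAc×8, GEac×8
GgEeAaCc×GGEEAacc grid (16·16=256): GGEEAACc=8 GGEEAAcc=8 GGEEAaCc=16 GGEEAacc=16 GGEEaaCc=8 GGEEaacc=8 GGEeAACc=8 GGEeAAcc=8 GGEeAaCc=16 GGEeAacc=16 GGEeaaCc=8 GGEeaacc=8 GgEEAACc=8 GgEEAAcc=8 GgEEAaCc=16 GgEEAacc=16 GgEEaaCc=8 GgEEaacc=8 GgEeAACc=8 GgEeAAcc=8 GgEeAaCc=16 GgEeAacc=16 GgEeaaCc=8 GgEeaacc=8
GgEEAAcc hits 8/256; gcd=8; 8÷8/256÷8 = 1/32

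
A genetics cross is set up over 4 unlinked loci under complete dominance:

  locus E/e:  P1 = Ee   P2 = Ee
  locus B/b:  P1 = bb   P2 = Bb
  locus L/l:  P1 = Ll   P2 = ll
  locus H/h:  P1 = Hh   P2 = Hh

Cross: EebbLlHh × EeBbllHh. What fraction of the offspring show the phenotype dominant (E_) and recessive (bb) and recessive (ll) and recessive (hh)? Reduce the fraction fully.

P(E_ bb ll hh) = 3/64

EebbLlHh gametes: EbLH×2, EbLh×2, EblH×2, Eblh×2, ebLH×2, ebLh×2, eblH×2, eblh×2
EeBbllHh gametes: EBlH×2, EBlh×2, EblH×2, Eblh×2, eBlH×2, eBlh×2, eblH×2, eblh×2
EebbLlHh×EeBbllHh grid (16·16=256): EEBbLlHH=4 EEBbLlHh=8 EEBbLlhh=4 EEBbllHH=4 EEBbllHh=8 EEBbllhh=4 EEbbLlHH=4 EEbbLlHh=8 EEbbLlhh=4 EEbbllHH=4 EEbbllHh=8 EEbbllhh=4 EeBbLlHH=8 EeBbLlHh=16 EeBbLlhh=8 EeBbllHH=8 EeBbllHh=16 EeBbllhh=8 EebbLlHH=8 EebbLlHh=16 EebbLlhh=8 EebbllHH=8 EebbllHh=16 Eebbllhh=8 eeBbLlHH=4 eeBbLlHh=8 eeBbLlhh=4 eeBbllHH=4 eeBbllHh=8 eeBbllhh=4 eebbLlHH=4 eebbLlHh=8 eebbLlhh=4 eebbllHH=4 eebbllHh=8 eebbllhh=4
E_ bb ll hh hits 12/256; gcd=4; 12÷4/256÷4 = 3/64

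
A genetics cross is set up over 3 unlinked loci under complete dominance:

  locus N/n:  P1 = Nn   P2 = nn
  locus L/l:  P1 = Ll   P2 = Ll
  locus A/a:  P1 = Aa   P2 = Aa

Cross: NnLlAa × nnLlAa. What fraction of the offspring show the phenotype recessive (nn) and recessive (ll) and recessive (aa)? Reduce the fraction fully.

NnLlAa gametes: NLA×1, NLa×1, NlA×1, Nla×1, nLA×1, nLa×1, nlA×1, nla×1
nnLlAa gametes: nLA×2, nLa×2, nlA×2, nla×2
NnLlAa×nnLlAa grid (8·8=64): NnLLAA=2 NnLLAa=4 NnLLaa=2 NnLlAA=4 NnLlAa=8 NnLlaa=4 NnllAA=2 NnllAa=4 Nnllaa=2 nnLLAA=2 nnLLAa=4 nnLLaa=2 nnLlAA=4 nnLlAa=8 nnLlaa=4 nnllAA=2 nnllAa=4 nnllaa=2
nn ll aa hits 2/64; gcd=2; 2÷2/64÷2 = 1/32

P(nn ll aa) = 1/32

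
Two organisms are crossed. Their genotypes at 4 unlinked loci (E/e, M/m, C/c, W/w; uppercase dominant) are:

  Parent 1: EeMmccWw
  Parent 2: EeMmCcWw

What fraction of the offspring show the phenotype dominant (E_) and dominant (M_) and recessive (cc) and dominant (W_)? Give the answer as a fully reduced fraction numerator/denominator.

P(E_ M_ cc W_) = 27/128

EeMmccWw gametes: EMcW×2, EMcw×2, EmcW×2, Emcw×2, eMcW×2, eMcw×2, emcW×2, emcw×2
EeMmCcWw gametes: EMCW×1, EMCw×1, EMcW×1, EMcw×1, EmCW×1, EmCw×1, EmcW×1, Emcw×1, eMCW×1, eMCw×1, eMcW×1, eMcw×1, emCW×1, emCw×1, emcW×1, emcw×1
EeMmccWw×EeMmCcWw grid (16·16=256): EEMMCcWW=2 EEMMCcWw=4 EEMMCcww=2 EEMMccWW=2 EEMMccWw=4 EEMMccww=2 EEMmCcWW=4 EEMmCcWw=8 EEMmCcww=4 EEMmccWW=4 EEMmccWw=8 EEMmccww=4 EEmmCcWW=2 EEmmCcWw=4 EEmmCcww=2 EEmmccWW=2 EEmmccWw=4 EEmmccww=2 EeMMCcWW=4 EeMMCcWw=8 EeMMCcww=4 EeMMccWW=4 EeMMccWw=8 EeMMccww=4 EeMmCcWW=8 EeMmCcWw=16 EeMmCcww=8 EeMmccWW=8 EeMmccWw=16 EeMmccww=8 EemmCcWW=4 EemmCcWw=8 EemmCcww=4 EemmccWW=4 EemmccWw=8 Eemmccww=4 eeMMCcWW=2 eeMMCcWw=4 eeMMCcww=2 eeMMccWW=2 eeMMccWw=4 eeMMccww=2 eeMmCcWW=4 eeMmCcWw=8 eeMmCcww=4 eeMmccWW=4 eeMmccWw=8 eeMmccww=4 eemmCcWW=2 eemmCcWw=4 eemmCcww=2 eemmccWW=2 eemmccWw=4 eemmccww=2
E_ M_ cc W_ hits 54/256; gcd=2; 54÷2/256÷2 = 27/128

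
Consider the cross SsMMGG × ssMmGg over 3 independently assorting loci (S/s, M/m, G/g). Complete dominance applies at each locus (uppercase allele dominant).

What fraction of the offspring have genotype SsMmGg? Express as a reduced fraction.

SsMMGG gametes: SMG×4, sMG×4
ssMmGg gametes: sMG×2, sMg×2, smG×2, smg×2
SsMMGG×ssMmGg grid (8·8=64): SsMMGG=8 SsMMGg=8 SsMmGG=8 SsMmGg=8 ssMMGG=8 ssMMGg=8 ssMmGG=8 ssMmGg=8
SsMmGg hits 8/64; gcd=8; 8÷8/64÷8 = 1/8

P(SsMmGg) = 1/8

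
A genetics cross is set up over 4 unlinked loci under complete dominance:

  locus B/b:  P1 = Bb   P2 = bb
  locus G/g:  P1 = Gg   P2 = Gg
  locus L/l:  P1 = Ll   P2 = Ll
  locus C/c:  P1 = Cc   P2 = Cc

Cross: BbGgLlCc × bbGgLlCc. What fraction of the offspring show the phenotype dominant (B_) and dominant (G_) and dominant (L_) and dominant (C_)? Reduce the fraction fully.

P(B_ G_ L_ C_) = 27/128

BbGgLlCc gametes: BGLC×1, BGLc×1, BGlC×1, BGlc×1, BgLC×1, BgLc×1, BglC×1, Bglc×1, bGLC×1, bGLc×1, bGlC×1, bGlc×1, bgLC×1, bgLc×1, bglC×1, bglc×1
bbGgLlCc gametes: bGLC×2, bGLc×2, bGlC×2, bGlc×2, bgLC×2, bgLc×2, bglC×2, bglc×2
BbGgLlCc×bbGgLlCc grid (16·16=256): BbGGLLCC=2 BbGGLLCc=4 BbGGLLcc=2 BbGGLlCC=4 BbGGLlCc=8 BbGGLlcc=4 BbGGllCC=2 BbGGllCc=4 BbGGllcc=2 BbGgLLCC=4 BbGgLLCc=8 BbGgLLcc=4 BbGgLlCC=8 BbGgLlCc=16 BbGgLlcc=8 BbGgllCC=4 BbGgllCc=8 BbGgllcc=4 BbggLLCC=2 BbggLLCc=4 BbggLLcc=2 BbggLlCC=4 BbggLlCc=8 BbggLlcc=4 BbggllCC=2 BbggllCc=4 Bbggllcc=2 bbGGLLCC=2 bbGGLLCc=4 bbGGLLcc=2 bbGGLlCC=4 bbGGLlCc=8 bbGGLlcc=4 bbGGllCC=2 bbGGllCc=4 bbGGllcc=2 bbGgLLCC=4 bbGgLLCc=8 bbGgLLcc=4 bbGgLlCC=8 bbGgLlCc=16 bbGgLlcc=8 bbGgllCC=4 bbGgllCc=8 bbGgllcc=4 bbggLLCC=2 bbggLLCc=4 bbggLLcc=2 bbggLlCC=4 bbggLlCc=8 bbggLlcc=4 bbggllCC=2 bbggllCc=4 bbggllcc=2
B_ G_ L_ C_ hits 54/256; gcd=2; 54÷2/256÷2 = 27/128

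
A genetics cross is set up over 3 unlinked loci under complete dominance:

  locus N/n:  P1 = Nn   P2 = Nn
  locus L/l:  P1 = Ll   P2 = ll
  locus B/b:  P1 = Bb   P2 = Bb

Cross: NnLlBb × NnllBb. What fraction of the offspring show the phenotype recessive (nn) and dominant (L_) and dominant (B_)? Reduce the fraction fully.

P(nn L_ B_) = 3/32

NnLlBb gametes: NLB×1, NLb×1, NlB×1, Nlb×1, nLB×1, nLb×1, nlB×1, nlb×1
NnllBb gametes: NlB×2, Nlb×2, nlB×2, nlb×2
NnLlBb×NnllBb grid (8·8=64): NNLlBB=2 NNLlBb=4 NNLlbb=2 NNllBB=2 NNllBb=4 NNllbb=2 NnLlBB=4 NnLlBb=8 NnLlbb=4 NnllBB=4 NnllBb=8 Nnllbb=4 nnLlBB=2 nnLlBb=4 nnLlbb=2 nnllBB=2 nnllBb=4 nnllbb=2
nn L_ B_ hits 6/64; gcd=2; 6÷2/64÷2 = 3/32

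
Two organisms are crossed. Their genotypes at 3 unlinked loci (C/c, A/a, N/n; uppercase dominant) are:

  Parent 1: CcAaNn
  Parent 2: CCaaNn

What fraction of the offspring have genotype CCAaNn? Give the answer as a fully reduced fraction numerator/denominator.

CcAaNn gametes: CAN×1, CAn×1, CaN×1, Can×1, cAN×1, cAn×1, caN×1, can×1
CCaaNn gametes: CaN×4, Can×4
CcAaNn×CCaaNn grid (8·8=64): CCAaNN=4 CCAaNn=8 CCAann=4 CCaaNN=4 CCaaNn=8 CCaann=4 CcAaNN=4 CcAaNn=8 CcAann=4 CcaaNN=4 CcaaNn=8 Ccaann=4
CCAaNn hits 8/64; gcd=8; 8÷8/64÷8 = 1/8

P(CCAaNn) = 1/8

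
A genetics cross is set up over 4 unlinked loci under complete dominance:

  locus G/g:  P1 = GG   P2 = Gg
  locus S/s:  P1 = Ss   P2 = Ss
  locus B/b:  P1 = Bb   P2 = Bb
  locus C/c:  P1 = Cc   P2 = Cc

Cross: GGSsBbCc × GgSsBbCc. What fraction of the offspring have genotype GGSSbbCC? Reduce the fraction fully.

GGSsBbCc gametes: GSBC×2, GSBc×2, GSbC×2, GSbc×2, GsBC×2, GsBc×2, GsbC×2, Gsbc×2
GgSsBbCc gametes: GSBC×1, GSBc×1, GSbC×1, GSbc×1, GsBC×1, GsBc×1, GsbC×1, Gsbc×1, gSBC×1, gSBc×1, gSbC×1, gSbc×1, gsBC×1, gsBc×1, gsbC×1, gsbc×1
GGSsBbCc×GgSsBbCc grid (16·16=256): GGSSBBCC=2 GGSSBBCc=4 GGSSBBcc=2 GGSSBbCC=4 GGSSBbCc=8 GGSSBbcc=4 GGSSbbCC=2 GGSSbbCc=4 GGSSbbcc=2 GGSsBBCC=4 GGSsBBCc=8 GGSsBBcc=4 GGSsBbCC=8 GGSsBbCc=16 GGSsBbcc=8 GGSsbbCC=4 GGSsbbCc=8 GGSsbbcc=4 GGssBBCC=2 GGssBBCc=4 GGssBBcc=2 GGssBbCC=4 GGssBbCc=8 GGssBbcc=4 GGssbbCC=2 GGssbbCc=4 GGssbbcc=2 GgSSBBCC=2 GgSSBBCc=4 GgSSBBcc=2 GgSSBbCC=4 GgSSBbCc=8 GgSSBbcc=4 GgSSbbCC=2 GgSSbbCc=4 GgSSbbcc=2 GgSsBBCC=4 GgSsBBCc=8 GgSsBBcc=4 GgSsBbCC=8 GgSsBbCc=16 GgSsBbcc=8 GgSsbbCC=4 GgSsbbCc=8 GgSsbbcc=4 GgssBBCC=2 GgssBBCc=4 GgssBBcc=2 GgssBbCC=4 GgssBbCc=8 GgssBbcc=4 GgssbbCC=2 GgssbbCc=4 Ggssbbcc=2
GGSSbbCC hits 2/256; gcd=2; 2÷2/256÷2 = 1/128

P(GGSSbbCC) = 1/128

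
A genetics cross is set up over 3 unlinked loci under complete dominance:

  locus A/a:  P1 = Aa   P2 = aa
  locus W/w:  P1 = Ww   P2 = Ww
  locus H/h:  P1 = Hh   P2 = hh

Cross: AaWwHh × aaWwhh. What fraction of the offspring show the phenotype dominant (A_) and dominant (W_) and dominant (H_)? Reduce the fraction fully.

AaWwHh gametes: AWH×1, AWh×1, AwH×1, Awh×1, aWH×1, aWh×1, awH×1, awh×1
aaWwhh gametes: aWh×4, awh×4
AaWwHh×aaWwhh grid (8·8=64): AaWWHh=4 AaWWhh=4 AaWwHh=8 AaWwhh=8 AawwHh=4 Aawwhh=4 aaWWHh=4 aaWWhh=4 aaWwHh=8 aaWwhh=8 aawwHh=4 aawwhh=4
A_ W_ H_ hits 12/64; gcd=4; 12÷4/64÷4 = 3/16

P(A_ W_ H_) = 3/16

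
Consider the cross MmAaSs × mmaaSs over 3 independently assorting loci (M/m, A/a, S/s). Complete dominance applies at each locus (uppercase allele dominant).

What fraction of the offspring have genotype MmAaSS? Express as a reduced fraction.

MmAaSs gametes: MAS×1, MAs×1, MaS×1, Mas×1, mAS×1, mAs×1, maS×1, mas×1
mmaaSs gametes: maS×4, mas×4
MmAaSs×mmaaSs grid (8·8=64): MmAaSS=4 MmAaSs=8 MmAass=4 MmaaSS=4 MmaaSs=8 Mmaass=4 mmAaSS=4 mmAaSs=8 mmAass=4 mmaaSS=4 mmaaSs=8 mmaass=4
MmAaSS hits 4/64; gcd=4; 4÷4/64÷4 = 1/16

P(MmAaSS) = 1/16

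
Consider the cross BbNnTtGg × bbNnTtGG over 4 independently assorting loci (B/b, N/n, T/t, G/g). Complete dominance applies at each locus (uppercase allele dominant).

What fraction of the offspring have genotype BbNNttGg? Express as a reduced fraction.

BbNnTtGg gametes: BNTG×1, BNTg×1, BNtG×1, BNtg×1, BnTG×1, BnTg×1, BntG×1, Bntg×1, bNTG×1, bNTg×1, bNtG×1, bNtg×1, bnTG×1, bnTg×1, bntG×1, bntg×1
bbNnTtGG gametes: bNTG×4, bNtG×4, bnTG×4, bntG×4
BbNnTtGg×bbNnTtGG grid (16·16=256): BbNNTTGG=4 BbNNTTGg=4 BbNNTtGG=8 BbNNTtGg=8 BbNNttGG=4 BbNNttGg=4 BbNnTTGG=8 BbNnTTGg=8 BbNnTtGG=16 BbNnTtGg=16 BbNnttGG=8 BbNnttGg=8 BbnnTTGG=4 BbnnTTGg=4 BbnnTtGG=8 BbnnTtGg=8 BbnnttGG=4 BbnnttGg=4 bbNNTTGG=4 bbNNTTGg=4 bbNNTtGG=8 bbNNTtGg=8 bbNNttGG=4 bbNNttGg=4 bbNnTTGG=8 bbNnTTGg=8 bbNnTtGG=16 bbNnTtGg=16 bbNnttGG=8 bbNnttGg=8 bbnnTTGG=4 bbnnTTGg=4 bbnnTtGG=8 bbnnTtGg=8 bbnnttGG=4 bbnnttGg=4
BbNNttGg hits 4/256; gcd=4; 4÷4/256÷4 = 1/64

P(BbNNttGg) = 1/64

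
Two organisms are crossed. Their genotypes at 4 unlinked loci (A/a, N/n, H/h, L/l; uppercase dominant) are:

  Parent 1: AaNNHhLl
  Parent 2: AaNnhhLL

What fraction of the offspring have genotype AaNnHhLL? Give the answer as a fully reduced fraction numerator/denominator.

AaNNHhLl gametes: ANHL×2, ANHl×2, ANhL×2, ANhl×2, aNHL×2, aNHl×2, aNhL×2, aNhl×2
AaNnhhLL gametes: ANhL×4, AnhL×4, aNhL×4, anhL×4
AaNNHhLl×AaNnhhLL grid (16·16=256): AANNHhLL=8 AANNHhLl=8 AANNhhLL=8 AANNhhLl=8 AANnHhLL=8 AANnHhLl=8 AANnhhLL=8 AANnhhLl=8 AaNNHhLL=16 AaNNHhLl=16 AaNNhhLL=16 AaNNhhLl=16 AaNnHhLL=16 AaNnHhLl=16 AaNnhhLL=16 AaNnhhLl=16 aaNNHhLL=8 aaNNHhLl=8 aaNNhhLL=8 aaNNhhLl=8 aaNnHhLL=8 aaNnHhLl=8 aaNnhhLL=8 aaNnhhLl=8
AaNnHhLL hits 16/256; gcd=16; 16÷16/256÷16 = 1/16

P(AaNnHhLL) = 1/16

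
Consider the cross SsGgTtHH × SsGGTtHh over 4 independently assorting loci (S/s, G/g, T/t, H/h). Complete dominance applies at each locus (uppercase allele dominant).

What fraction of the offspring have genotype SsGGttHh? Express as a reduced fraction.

P(SsGGttHh) = 1/32

SsGgTtHH gametes: SGTH×2, SGtH×2, SgTH×2, SgtH×2, sGTH×2, sGtH×2, sgTH×2, sgtH×2
SsGGTtHh gametes: SGTH×2, SGTh×2, SGtH×2, SGth×2, sGTH×2, sGTh×2, sGtH×2, sGth×2
SsGgTtHH×SsGGTtHh grid (16·16=256): SSGGTTHH=4 SSGGTTHh=4 SSGGTtHH=8 SSGGTtHh=8 SSGGttHH=4 SSGGttHh=4 SSGgTTHH=4 SSGgTTHh=4 SSGgTtHH=8 SSGgTtHh=8 SSGgttHH=4 SSGgttHh=4 SsGGTTHH=8 SsGGTTHh=8 SsGGTtHH=16 SsGGTtHh=16 SsGGttHH=8 SsGGttHh=8 SsGgTTHH=8 SsGgTTHh=8 SsGgTtHH=16 SsGgTtHh=16 SsGgttHH=8 SsGgttHh=8 ssGGTTHH=4 ssGGTTHh=4 ssGGTtHH=8 ssGGTtHh=8 ssGGttHH=4 ssGGttHh=4 ssGgTTHH=4 ssGgTTHh=4 ssGgTtHH=8 ssGgTtHh=8 ssGgttHH=4 ssGgttHh=4
SsGGttHh hits 8/256; gcd=8; 8÷8/256÷8 = 1/32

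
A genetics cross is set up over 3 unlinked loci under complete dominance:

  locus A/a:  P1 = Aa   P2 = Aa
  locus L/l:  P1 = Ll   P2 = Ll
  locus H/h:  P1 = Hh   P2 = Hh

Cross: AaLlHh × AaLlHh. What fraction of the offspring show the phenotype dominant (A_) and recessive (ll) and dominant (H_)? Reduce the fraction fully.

AaLlHh gametes: ALH×1, ALh×1, AlH×1, Alh×1, aLH×1, aLh×1, alH×1, alh×1
AaLlHh gametes: ALH×1, ALh×1, AlH×1, Alh×1, aLH×1, aLh×1, alH×1, alh×1
AaLlHh×AaLlHh grid (8·8=64): AALLHH=1 AALLHh=2 AALLhh=1 AALlHH=2 AALlHh=4 AALlhh=2 AAllHH=1 AAllHh=2 AAllhh=1 AaLLHH=2 AaLLHh=4 AaLLhh=2 AaLlHH=4 AaLlHh=8 AaLlhh=4 AallHH=2 AallHh=4 Aallhh=2 aaLLHH=1 aaLLHh=2 aaLLhh=1 aaLlHH=2 aaLlHh=4 aaLlhh=2 aallHH=1 aallHh=2 aallhh=1
A_ ll H_ hits 9/64; gcd=1; 9÷1/64÷1 = 9/64

P(A_ ll H_) = 9/64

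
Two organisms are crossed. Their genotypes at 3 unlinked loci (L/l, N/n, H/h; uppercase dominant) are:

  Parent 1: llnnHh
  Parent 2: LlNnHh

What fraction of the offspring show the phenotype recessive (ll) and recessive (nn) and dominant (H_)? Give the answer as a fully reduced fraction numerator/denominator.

P(ll nn H_) = 3/16

llnnHh gametes: lnH×4, lnh×4
LlNnHh gametes: LNH×1, LNh×1, LnH×1, Lnh×1, lNH×1, lNh×1, lnH×1, lnh×1
llnnHh×LlNnHh grid (8·8=64): LlNnHH=4 LlNnHh=8 LlNnhh=4 LlnnHH=4 LlnnHh=8 Llnnhh=4 llNnHH=4 llNnHh=8 llNnhh=4 llnnHH=4 llnnHh=8 llnnhh=4
ll nn H_ hits 12/64; gcd=4; 12÷4/64÷4 = 3/16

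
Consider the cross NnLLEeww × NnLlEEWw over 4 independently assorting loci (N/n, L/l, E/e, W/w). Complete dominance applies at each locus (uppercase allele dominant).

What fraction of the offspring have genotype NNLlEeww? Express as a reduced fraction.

P(NNLlEeww) = 1/32

NnLLEeww gametes: NLEw×4, NLew×4, nLEw×4, nLew×4
NnLlEEWw gametes: NLEW×2, NLEw×2, NlEW×2, NlEw×2, nLEW×2, nLEw×2, nlEW×2, nlEw×2
NnLLEeww×NnLlEEWw grid (16·16=256): NNLLEEWw=8 NNLLEEww=8 NNLLEeWw=8 NNLLEeww=8 NNLlEEWw=8 NNLlEEww=8 NNLlEeWw=8 NNLlEeww=8 NnLLEEWw=16 NnLLEEww=16 NnLLEeWw=16 NnLLEeww=16 NnLlEEWw=16 NnLlEEww=16 NnLlEeWw=16 NnLlEeww=16 nnLLEEWw=8 nnLLEEww=8 nnLLEeWw=8 nnLLEeww=8 nnLlEEWw=8 nnLlEEww=8 nnLlEeWw=8 nnLlEeww=8
NNLlEeww hits 8/256; gcd=8; 8÷8/256÷8 = 1/32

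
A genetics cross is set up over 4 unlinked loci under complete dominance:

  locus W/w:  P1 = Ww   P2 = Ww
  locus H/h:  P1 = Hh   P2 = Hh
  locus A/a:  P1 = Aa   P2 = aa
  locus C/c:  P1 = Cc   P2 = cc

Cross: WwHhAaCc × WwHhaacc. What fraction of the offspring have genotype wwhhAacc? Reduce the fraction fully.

WwHhAaCc gametes: WHAC×1, WHAc×1, WHaC×1, WHac×1, WhAC×1, WhAc×1, WhaC×1, Whac×1, wHAC×1, wHAc×1, wHaC×1, wHac×1, whAC×1, whAc×1, whaC×1, whac×1
WwHhaacc gametes: WHac×4, Whac×4, wHac×4, whac×4
WwHhAaCc×WwHhaacc grid (16·16=256): WWHHAaCc=4 WWHHAacc=4 WWHHaaCc=4 WWHHaacc=4 WWHhAaCc=8 WWHhAacc=8 WWHhaaCc=8 WWHhaacc=8 WWhhAaCc=4 WWhhAacc=4 WWhhaaCc=4 WWhhaacc=4 WwHHAaCc=8 WwHHAacc=8 WwHHaaCc=8 WwHHaacc=8 WwHhAaCc=16 WwHhAacc=16 WwHhaaCc=16 WwHhaacc=16 WwhhAaCc=8 WwhhAacc=8 WwhhaaCc=8 Wwhhaacc=8 wwHHAaCc=4 wwHHAacc=4 wwHHaaCc=4 wwHHaacc=4 wwHhAaCc=8 wwHhAacc=8 wwHhaaCc=8 wwHhaacc=8 wwhhAaCc=4 wwhhAacc=4 wwhhaaCc=4 wwhhaacc=4
wwhhAacc hits 4/256; gcd=4; 4÷4/256÷4 = 1/64

P(wwhhAacc) = 1/64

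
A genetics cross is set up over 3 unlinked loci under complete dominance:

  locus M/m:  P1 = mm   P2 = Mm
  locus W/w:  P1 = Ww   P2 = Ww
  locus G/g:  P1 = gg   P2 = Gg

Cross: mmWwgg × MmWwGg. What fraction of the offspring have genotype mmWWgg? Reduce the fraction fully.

P(mmWWgg) = 1/16

mmWwgg gametes: mWg×4, mwg×4
MmWwGg gametes: MWG×1, MWg×1, MwG×1, Mwg×1, mWG×1, mWg×1, mwG×1, mwg×1
mmWwgg×MmWwGg grid (8·8=64): MmWWGg=4 MmWWgg=4 MmWwGg=8 MmWwgg=8 MmwwGg=4 Mmwwgg=4 mmWWGg=4 mmWWgg=4 mmWwGg=8 mmWwgg=8 mmwwGg=4 mmwwgg=4
mmWWgg hits 4/64; gcd=4; 4÷4/64÷4 = 1/16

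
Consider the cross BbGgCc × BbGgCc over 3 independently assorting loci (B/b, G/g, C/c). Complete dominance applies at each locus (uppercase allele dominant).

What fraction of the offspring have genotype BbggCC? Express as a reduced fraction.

BbGgCc gametes: BGC×1, BGc×1, BgC×1, Bgc×1, bGC×1, bGc×1, bgC×1, bgc×1
BbGgCc gametes: BGC×1, BGc×1, BgC×1, Bgc×1, bGC×1, bGc×1, bgC×1, bgc×1
BbGgCc×BbGgCc grid (8·8=64): BBGGCC=1 BBGGCc=2 BBGGcc=1 BBGgCC=2 BBGgCc=4 BBGgcc=2 BBggCC=1 BBggCc=2 BBggcc=1 BbGGCC=2 BbGGCc=4 BbGGcc=2 BbGgCC=4 BbGgCc=8 BbGgcc=4 BbggCC=2 BbggCc=4 Bbggcc=2 bbGGCC=1 bbGGCc=2 bbGGcc=1 bbGgCC=2 bbGgCc=4 bbGgcc=2 bbggCC=1 bbggCc=2 bbggcc=1
BbggCC hits 2/64; gcd=2; 2÷2/64÷2 = 1/32

P(BbggCC) = 1/32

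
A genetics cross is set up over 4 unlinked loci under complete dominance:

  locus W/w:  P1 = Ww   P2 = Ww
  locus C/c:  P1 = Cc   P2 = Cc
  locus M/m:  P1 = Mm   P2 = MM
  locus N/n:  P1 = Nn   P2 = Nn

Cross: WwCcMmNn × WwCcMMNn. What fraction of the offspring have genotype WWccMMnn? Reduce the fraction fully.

WwCcMmNn gametes: WCMN×1, WCMn×1, WCmN×1, WCmn×1, WcMN×1, WcMn×1, WcmN×1, Wcmn×1, wCMN×1, wCMn×1, wCmN×1, wCmn×1, wcMN×1, wcMn×1, wcmN×1, wcmn×1
WwCcMMNn gametes: WCMN×2, WCMn×2, WcMN×2, WcMn×2, wCMN×2, wCMn×2, wcMN×2, wcMn×2
WwCcMmNn×WwCcMMNn grid (16·16=256): WWCCMMNN=2 WWCCMMNn=4 WWCCMMnn=2 WWCCMmNN=2 WWCCMmNn=4 WWCCMmnn=2 WWCcMMNN=4 WWCcMMNn=8 WWCcMMnn=4 WWCcMmNN=4 WWCcMmNn=8 WWCcMmnn=4 WWccMMNN=2 WWccMMNn=4 WWccMMnn=2 WWccMmNN=2 WWccMmNn=4 WWccMmnn=2 WwCCMMNN=4 WwCCMMNn=8 WwCCMMnn=4 WwCCMmNN=4 WwCCMmNn=8 WwCCMmnn=4 WwCcMMNN=8 WwCcMMNn=16 WwCcMMnn=8 WwCcMmNN=8 WwCcMmNn=16 WwCcMmnn=8 WwccMMNN=4 WwccMMNn=8 WwccMMnn=4 WwccMmNN=4 WwccMmNn=8 WwccMmnn=4 wwCCMMNN=2 wwCCMMNn=4 wwCCMMnn=2 wwCCMmNN=2 wwCCMmNn=4 wwCCMmnn=2 wwCcMMNN=4 wwCcMMNn=8 wwCcMMnn=4 wwCcMmNN=4 wwCcMmNn=8 wwCcMmnn=4 wwccMMNN=2 wwccMMNn=4 wwccMMnn=2 wwccMmNN=2 wwccMmNn=4 wwccMmnn=2
WWccMMnn hits 2/256; gcd=2; 2÷2/256÷2 = 1/128

P(WWccMMnn) = 1/128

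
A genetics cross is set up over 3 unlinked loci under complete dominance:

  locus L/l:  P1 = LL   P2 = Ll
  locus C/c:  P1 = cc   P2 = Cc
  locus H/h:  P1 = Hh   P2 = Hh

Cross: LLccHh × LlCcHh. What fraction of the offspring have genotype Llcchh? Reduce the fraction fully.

LLccHh gametes: LcH×4, Lch×4
LlCcHh gametes: LCH×1, LCh×1, LcH×1, Lch×1, lCH×1, lCh×1, lcH×1, lch×1
LLccHh×LlCcHh grid (8·8=64): LLCcHH=4 LLCcHh=8 LLCchh=4 LLccHH=4 LLccHh=8 LLcchh=4 LlCcHH=4 LlCcHh=8 LlCchh=4 LlccHH=4 LlccHh=8 Llcchh=4
Llcchh hits 4/64; gcd=4; 4÷4/64÷4 = 1/16

P(Llcchh) = 1/16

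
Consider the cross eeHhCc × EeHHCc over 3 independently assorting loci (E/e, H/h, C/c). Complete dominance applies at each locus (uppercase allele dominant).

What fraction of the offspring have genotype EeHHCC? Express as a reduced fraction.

eeHhCc gametes: eHC×2, eHc×2, ehC×2, ehc×2
EeHHCc gametes: EHC×2, EHc×2, eHC×2, eHc×2
eeHhCc×EeHHCc grid (8·8=64): EeHHCC=4 EeHHCc=8 EeHHcc=4 EeHhCC=4 EeHhCc=8 EeHhcc=4 eeHHCC=4 eeHHCc=8 eeHHcc=4 eeHhCC=4 eeHhCc=8 eeHhcc=4
EeHHCC hits 4/64; gcd=4; 4÷4/64÷4 = 1/16

P(EeHHCC) = 1/16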